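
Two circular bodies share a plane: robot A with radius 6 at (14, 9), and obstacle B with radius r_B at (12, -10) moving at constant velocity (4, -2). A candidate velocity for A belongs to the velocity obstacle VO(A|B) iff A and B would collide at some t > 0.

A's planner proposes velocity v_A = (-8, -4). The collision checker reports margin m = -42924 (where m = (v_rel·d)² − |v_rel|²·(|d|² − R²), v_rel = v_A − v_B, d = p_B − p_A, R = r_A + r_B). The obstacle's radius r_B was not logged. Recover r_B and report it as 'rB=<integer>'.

m = -42924
d = (-2, -19);  v_rel = (-12, -2),  |v_rel|² = 148
v_rel×d = (-12)·(-19) − (-2)·(-2) = 224
since m = R²·148 − 224²:  R² = (50176 + -42924) / 148 = 49
R = √49 = 7  ⇒  r_B = 7 − 6 = 1

rB=1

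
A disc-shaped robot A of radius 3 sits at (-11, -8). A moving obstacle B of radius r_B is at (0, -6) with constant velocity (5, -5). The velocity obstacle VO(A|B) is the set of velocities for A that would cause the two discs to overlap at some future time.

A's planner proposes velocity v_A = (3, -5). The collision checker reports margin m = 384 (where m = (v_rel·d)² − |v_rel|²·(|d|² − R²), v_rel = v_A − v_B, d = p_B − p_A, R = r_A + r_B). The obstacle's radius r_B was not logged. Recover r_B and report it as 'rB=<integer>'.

m = 384
d = (11, 2);  v_rel = (-2, 0),  |v_rel|² = 4
v_rel×d = (-2)·(2) − (0)·(11) = -4
since m = R²·4 − (-4)²:  R² = (16 + 384) / 4 = 100
R = √100 = 10  ⇒  r_B = 10 − 3 = 7

rB=7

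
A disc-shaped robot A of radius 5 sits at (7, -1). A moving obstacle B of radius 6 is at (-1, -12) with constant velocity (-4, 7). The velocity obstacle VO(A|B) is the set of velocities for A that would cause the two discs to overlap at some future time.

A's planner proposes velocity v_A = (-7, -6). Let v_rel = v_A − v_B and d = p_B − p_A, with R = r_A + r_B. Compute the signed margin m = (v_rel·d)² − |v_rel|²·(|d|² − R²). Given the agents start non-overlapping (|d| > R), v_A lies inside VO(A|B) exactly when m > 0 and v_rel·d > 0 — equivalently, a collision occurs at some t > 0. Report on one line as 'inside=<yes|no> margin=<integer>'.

d = (-8, -11),  |d|² = 185;  R = 5+6 = 11,  c = 185−11² = 64
v_rel = (-3, -13),  |v_rel|² = 178;  v_rel·d = (-3)·(-8) + (-13)·(-11) = 167
178·t² − 334·t + 64 = 0  ⇒  m = 167² − 178·64 = 16497
m = 16497 > 0,  v_rel·d = 167 > 0  ⇒  inside

inside=yes margin=16497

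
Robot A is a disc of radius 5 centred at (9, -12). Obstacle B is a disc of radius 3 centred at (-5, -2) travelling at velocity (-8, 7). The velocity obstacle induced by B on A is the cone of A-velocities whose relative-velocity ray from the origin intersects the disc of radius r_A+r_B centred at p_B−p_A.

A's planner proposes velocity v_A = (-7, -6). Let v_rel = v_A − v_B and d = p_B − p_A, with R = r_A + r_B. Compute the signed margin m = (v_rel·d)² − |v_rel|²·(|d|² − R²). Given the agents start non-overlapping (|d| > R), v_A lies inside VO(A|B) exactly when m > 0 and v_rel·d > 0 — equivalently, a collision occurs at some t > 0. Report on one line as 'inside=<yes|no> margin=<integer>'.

d = (-14, 10),  |d|² = 296;  R = 5+3 = 8,  c = 296−8² = 232
v_rel = (1, -13),  |v_rel|² = 170;  v_rel·d = (1)·(-14) + (-13)·(10) = -144
170·t² + 288·t + 232 = 0  ⇒  m = (-144)² − 170·232 = -18704
m = -18704 < 0,  v_rel·d = -144 < 0  ⇒  outside

inside=no margin=-18704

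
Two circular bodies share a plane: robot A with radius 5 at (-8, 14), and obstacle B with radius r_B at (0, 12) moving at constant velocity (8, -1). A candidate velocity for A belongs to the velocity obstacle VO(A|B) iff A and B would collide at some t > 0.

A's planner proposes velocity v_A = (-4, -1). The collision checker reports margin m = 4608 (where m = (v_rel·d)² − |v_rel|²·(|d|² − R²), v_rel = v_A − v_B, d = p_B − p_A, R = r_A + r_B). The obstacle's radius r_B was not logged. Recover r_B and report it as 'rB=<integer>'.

m = 4608
d = (8, -2);  v_rel = (-12, 0),  |v_rel|² = 144
v_rel×d = (-12)·(-2) − (0)·(8) = 24
since m = R²·144 − 24²:  R² = (576 + 4608) / 144 = 36
R = √36 = 6  ⇒  r_B = 6 − 5 = 1

rB=1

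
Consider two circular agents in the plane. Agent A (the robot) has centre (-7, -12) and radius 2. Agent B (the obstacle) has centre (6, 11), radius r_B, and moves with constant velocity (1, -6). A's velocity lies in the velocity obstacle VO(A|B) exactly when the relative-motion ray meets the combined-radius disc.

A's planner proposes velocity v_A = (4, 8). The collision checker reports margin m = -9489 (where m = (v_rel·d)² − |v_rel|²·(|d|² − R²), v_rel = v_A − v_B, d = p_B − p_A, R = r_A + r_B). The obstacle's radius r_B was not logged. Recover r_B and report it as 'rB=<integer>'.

m = -9489
d = (13, 23);  v_rel = (3, 14),  |v_rel|² = 205
v_rel×d = (3)·(23) − (14)·(13) = -113
since m = R²·205 − (-113)²:  R² = (12769 + -9489) / 205 = 16
R = √16 = 4  ⇒  r_B = 4 − 2 = 2

rB=2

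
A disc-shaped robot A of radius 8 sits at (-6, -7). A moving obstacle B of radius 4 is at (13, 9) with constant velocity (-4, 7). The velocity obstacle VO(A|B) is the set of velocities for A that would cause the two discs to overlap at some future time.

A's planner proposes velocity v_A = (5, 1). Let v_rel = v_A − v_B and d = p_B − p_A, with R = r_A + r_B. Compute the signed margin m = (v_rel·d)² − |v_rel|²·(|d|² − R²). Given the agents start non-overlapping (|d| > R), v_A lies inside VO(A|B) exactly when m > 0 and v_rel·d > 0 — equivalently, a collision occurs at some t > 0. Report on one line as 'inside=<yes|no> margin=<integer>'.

d = (19, 16),  |d|² = 617;  R = 8+4 = 12,  c = 617−12² = 473
v_rel = (9, -6),  |v_rel|² = 117;  v_rel·d = (9)·(19) + (-6)·(16) = 75
117·t² − 150·t + 473 = 0  ⇒  m = 75² − 117·473 = -49716
m = -49716 < 0,  v_rel·d = 75 > 0  ⇒  outside

inside=no margin=-49716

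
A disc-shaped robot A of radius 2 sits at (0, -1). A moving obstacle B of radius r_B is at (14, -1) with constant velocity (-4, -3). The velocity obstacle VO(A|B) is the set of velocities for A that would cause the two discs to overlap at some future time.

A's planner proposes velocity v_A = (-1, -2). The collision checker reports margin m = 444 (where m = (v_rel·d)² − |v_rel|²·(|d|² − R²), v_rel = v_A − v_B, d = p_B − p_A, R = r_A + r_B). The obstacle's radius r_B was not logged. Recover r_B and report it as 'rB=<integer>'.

m = 444
d = (14, 0);  v_rel = (3, 1),  |v_rel|² = 10
v_rel×d = (3)·(0) − (1)·(14) = -14
since m = R²·10 − (-14)²:  R² = (196 + 444) / 10 = 64
R = √64 = 8  ⇒  r_B = 8 − 2 = 6

rB=6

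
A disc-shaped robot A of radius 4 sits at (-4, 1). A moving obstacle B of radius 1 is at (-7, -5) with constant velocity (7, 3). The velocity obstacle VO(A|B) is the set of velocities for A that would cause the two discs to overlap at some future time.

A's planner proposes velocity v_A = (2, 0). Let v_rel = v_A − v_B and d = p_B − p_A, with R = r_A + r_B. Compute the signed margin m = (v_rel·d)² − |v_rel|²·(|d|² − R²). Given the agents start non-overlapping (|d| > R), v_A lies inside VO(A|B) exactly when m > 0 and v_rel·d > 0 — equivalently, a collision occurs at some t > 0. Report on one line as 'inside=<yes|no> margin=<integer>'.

d = (-3, -6),  |d|² = 45;  R = 4+1 = 5,  c = 45−5² = 20
v_rel = (-5, -3),  |v_rel|² = 34;  v_rel·d = (-5)·(-3) + (-3)·(-6) = 33
34·t² − 66·t + 20 = 0  ⇒  m = 33² − 34·20 = 409
m = 409 > 0,  v_rel·d = 33 > 0  ⇒  inside

inside=yes margin=409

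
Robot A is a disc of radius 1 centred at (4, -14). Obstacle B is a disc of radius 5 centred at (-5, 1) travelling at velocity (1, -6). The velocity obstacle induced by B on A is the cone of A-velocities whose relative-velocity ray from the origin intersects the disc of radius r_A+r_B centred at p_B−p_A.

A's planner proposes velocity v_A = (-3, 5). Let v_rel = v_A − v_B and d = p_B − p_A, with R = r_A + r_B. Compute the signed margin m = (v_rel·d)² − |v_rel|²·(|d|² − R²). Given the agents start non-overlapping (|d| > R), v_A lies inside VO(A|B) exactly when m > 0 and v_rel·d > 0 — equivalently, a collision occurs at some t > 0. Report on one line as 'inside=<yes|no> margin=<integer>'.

d = (-9, 15),  |d|² = 306;  R = 1+5 = 6,  c = 306−6² = 270
v_rel = (-4, 11),  |v_rel|² = 137;  v_rel·d = (-4)·(-9) + (11)·(15) = 201
137·t² − 402·t + 270 = 0  ⇒  m = 201² − 137·270 = 3411
m = 3411 > 0,  v_rel·d = 201 > 0  ⇒  inside

inside=yes margin=3411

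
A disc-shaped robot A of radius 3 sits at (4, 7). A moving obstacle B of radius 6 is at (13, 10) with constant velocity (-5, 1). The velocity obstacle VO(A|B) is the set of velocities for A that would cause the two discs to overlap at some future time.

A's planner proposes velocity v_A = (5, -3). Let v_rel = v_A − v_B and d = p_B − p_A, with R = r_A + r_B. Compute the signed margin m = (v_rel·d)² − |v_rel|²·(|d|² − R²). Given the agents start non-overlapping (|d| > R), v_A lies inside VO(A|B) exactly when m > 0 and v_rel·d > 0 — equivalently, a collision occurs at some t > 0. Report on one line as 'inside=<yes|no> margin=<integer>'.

d = (9, 3),  |d|² = 90;  R = 3+6 = 9,  c = 90−9² = 9
v_rel = (10, -4),  |v_rel|² = 116;  v_rel·d = (10)·(9) + (-4)·(3) = 78
116·t² − 156·t + 9 = 0  ⇒  m = 78² − 116·9 = 5040
m = 5040 > 0,  v_rel·d = 78 > 0  ⇒  inside

inside=yes margin=5040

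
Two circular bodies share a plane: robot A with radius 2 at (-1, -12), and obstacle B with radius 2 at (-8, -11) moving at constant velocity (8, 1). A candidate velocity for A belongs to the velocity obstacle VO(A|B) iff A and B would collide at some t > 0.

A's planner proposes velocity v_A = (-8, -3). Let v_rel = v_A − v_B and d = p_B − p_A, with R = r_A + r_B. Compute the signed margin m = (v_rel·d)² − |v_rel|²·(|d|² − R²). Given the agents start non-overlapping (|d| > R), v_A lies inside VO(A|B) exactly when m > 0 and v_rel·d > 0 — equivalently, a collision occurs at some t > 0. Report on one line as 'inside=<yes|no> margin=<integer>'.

d = (-7, 1),  |d|² = 50;  R = 2+2 = 4,  c = 50−4² = 34
v_rel = (-16, -4),  |v_rel|² = 272;  v_rel·d = (-16)·(-7) + (-4)·(1) = 108
272·t² − 216·t + 34 = 0  ⇒  m = 108² − 272·34 = 2416
m = 2416 > 0,  v_rel·d = 108 > 0  ⇒  inside

inside=yes margin=2416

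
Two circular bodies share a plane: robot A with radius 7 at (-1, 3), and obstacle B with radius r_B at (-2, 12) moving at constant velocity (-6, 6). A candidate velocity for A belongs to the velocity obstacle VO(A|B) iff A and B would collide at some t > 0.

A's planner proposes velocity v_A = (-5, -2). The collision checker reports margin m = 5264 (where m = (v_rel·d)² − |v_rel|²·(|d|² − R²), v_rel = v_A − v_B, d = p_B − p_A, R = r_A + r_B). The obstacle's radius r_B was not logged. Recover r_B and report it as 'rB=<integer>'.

m = 5264
d = (-1, 9);  v_rel = (1, -8),  |v_rel|² = 65
v_rel×d = (1)·(9) − (-8)·(-1) = 1
since m = R²·65 − 1²:  R² = (1 + 5264) / 65 = 81
R = √81 = 9  ⇒  r_B = 9 − 7 = 2

rB=2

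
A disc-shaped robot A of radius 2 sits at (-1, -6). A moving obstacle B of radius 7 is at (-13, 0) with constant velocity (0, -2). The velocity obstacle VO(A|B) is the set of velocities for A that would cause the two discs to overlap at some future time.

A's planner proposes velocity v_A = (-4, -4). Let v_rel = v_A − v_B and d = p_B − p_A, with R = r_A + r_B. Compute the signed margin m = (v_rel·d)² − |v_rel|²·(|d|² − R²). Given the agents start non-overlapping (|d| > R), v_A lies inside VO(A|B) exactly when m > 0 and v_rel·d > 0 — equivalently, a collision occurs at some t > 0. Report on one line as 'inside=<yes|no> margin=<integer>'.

d = (-12, 6),  |d|² = 180;  R = 2+7 = 9,  c = 180−9² = 99
v_rel = (-4, -2),  |v_rel|² = 20;  v_rel·d = (-4)·(-12) + (-2)·(6) = 36
20·t² − 72·t + 99 = 0  ⇒  m = 36² − 20·99 = -684
m = -684 < 0,  v_rel·d = 36 > 0  ⇒  outside

inside=no margin=-684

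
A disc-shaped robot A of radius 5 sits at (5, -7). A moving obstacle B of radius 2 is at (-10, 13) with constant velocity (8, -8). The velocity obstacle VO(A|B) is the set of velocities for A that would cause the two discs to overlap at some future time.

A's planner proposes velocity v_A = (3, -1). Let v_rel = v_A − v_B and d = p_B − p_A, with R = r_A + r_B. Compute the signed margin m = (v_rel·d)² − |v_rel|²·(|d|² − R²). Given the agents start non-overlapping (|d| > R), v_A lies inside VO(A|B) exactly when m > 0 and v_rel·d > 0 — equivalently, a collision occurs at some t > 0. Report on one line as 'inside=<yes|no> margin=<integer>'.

d = (-15, 20),  |d|² = 625;  R = 5+2 = 7,  c = 625−7² = 576
v_rel = (-5, 7),  |v_rel|² = 74;  v_rel·d = (-5)·(-15) + (7)·(20) = 215
74·t² − 430·t + 576 = 0  ⇒  m = 215² − 74·576 = 3601
m = 3601 > 0,  v_rel·d = 215 > 0  ⇒  inside

inside=yes margin=3601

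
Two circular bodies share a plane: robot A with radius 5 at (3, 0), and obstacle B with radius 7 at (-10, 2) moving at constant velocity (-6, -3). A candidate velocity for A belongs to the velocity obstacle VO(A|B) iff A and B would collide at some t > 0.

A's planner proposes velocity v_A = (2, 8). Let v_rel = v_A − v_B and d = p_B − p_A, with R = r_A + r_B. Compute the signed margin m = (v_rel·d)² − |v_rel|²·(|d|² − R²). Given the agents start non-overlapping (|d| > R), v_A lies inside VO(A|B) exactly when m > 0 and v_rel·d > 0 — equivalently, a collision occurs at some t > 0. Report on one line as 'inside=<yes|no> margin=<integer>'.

d = (-13, 2),  |d|² = 173;  R = 5+7 = 12,  c = 173−12² = 29
v_rel = (8, 11),  |v_rel|² = 185;  v_rel·d = (8)·(-13) + (11)·(2) = -82
185·t² + 164·t + 29 = 0  ⇒  m = (-82)² − 185·29 = 1359
m = 1359 > 0,  v_rel·d = -82 < 0  ⇒  outside

inside=no margin=1359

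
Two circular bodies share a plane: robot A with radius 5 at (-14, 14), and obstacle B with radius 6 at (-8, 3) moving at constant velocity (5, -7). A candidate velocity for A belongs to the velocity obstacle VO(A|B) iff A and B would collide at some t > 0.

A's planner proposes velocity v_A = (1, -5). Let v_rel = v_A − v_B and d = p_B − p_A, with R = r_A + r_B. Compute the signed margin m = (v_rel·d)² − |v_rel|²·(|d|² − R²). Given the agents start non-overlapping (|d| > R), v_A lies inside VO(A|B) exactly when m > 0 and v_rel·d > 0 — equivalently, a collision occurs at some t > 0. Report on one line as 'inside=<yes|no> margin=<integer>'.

d = (6, -11),  |d|² = 157;  R = 5+6 = 11,  c = 157−11² = 36
v_rel = (-4, 2),  |v_rel|² = 20;  v_rel·d = (-4)·(6) + (2)·(-11) = -46
20·t² + 92·t + 36 = 0  ⇒  m = (-46)² − 20·36 = 1396
m = 1396 > 0,  v_rel·d = -46 < 0  ⇒  outside

inside=no margin=1396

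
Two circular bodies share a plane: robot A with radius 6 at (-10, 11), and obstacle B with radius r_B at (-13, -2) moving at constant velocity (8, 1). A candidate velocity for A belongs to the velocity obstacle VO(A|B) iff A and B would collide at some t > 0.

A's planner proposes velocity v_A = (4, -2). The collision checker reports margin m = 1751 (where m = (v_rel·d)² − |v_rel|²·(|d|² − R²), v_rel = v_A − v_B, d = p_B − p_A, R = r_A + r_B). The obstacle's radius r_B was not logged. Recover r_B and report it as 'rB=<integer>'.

m = 1751
d = (-3, -13);  v_rel = (-4, -3),  |v_rel|² = 25
v_rel×d = (-4)·(-13) − (-3)·(-3) = 43
since m = R²·25 − 43²:  R² = (1849 + 1751) / 25 = 144
R = √144 = 12  ⇒  r_B = 12 − 6 = 6

rB=6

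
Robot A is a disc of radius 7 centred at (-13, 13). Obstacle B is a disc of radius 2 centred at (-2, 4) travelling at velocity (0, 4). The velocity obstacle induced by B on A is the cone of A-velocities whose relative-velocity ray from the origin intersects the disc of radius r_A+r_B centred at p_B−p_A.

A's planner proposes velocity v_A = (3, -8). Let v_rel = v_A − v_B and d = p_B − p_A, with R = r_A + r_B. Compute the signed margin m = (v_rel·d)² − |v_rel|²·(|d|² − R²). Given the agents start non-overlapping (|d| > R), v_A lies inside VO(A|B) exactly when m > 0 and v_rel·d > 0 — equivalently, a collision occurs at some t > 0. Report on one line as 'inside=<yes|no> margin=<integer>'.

d = (11, -9),  |d|² = 202;  R = 7+2 = 9,  c = 202−9² = 121
v_rel = (3, -12),  |v_rel|² = 153;  v_rel·d = (3)·(11) + (-12)·(-9) = 141
153·t² − 282·t + 121 = 0  ⇒  m = 141² − 153·121 = 1368
m = 1368 > 0,  v_rel·d = 141 > 0  ⇒  inside

inside=yes margin=1368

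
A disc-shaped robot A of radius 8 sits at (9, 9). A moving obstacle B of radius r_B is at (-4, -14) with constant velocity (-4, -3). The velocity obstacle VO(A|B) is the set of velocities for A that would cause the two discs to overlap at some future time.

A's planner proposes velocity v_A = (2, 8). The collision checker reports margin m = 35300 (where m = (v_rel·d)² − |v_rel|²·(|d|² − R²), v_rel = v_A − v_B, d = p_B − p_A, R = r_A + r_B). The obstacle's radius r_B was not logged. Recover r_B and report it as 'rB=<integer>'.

m = 35300
d = (-13, -23);  v_rel = (6, 11),  |v_rel|² = 157
v_rel×d = (6)·(-23) − (11)·(-13) = 5
since m = R²·157 − 5²:  R² = (25 + 35300) / 157 = 225
R = √225 = 15  ⇒  r_B = 15 − 8 = 7

rB=7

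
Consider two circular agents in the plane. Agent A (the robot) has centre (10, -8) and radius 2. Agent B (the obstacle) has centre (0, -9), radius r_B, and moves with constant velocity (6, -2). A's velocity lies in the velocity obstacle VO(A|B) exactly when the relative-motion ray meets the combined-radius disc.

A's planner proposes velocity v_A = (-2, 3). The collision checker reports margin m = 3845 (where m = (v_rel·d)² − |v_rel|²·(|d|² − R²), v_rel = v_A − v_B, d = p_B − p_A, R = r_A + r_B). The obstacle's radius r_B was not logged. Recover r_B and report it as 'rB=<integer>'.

m = 3845
d = (-10, -1);  v_rel = (-8, 5),  |v_rel|² = 89
v_rel×d = (-8)·(-1) − (5)·(-10) = 58
since m = R²·89 − 58²:  R² = (3364 + 3845) / 89 = 81
R = √81 = 9  ⇒  r_B = 9 − 2 = 7

rB=7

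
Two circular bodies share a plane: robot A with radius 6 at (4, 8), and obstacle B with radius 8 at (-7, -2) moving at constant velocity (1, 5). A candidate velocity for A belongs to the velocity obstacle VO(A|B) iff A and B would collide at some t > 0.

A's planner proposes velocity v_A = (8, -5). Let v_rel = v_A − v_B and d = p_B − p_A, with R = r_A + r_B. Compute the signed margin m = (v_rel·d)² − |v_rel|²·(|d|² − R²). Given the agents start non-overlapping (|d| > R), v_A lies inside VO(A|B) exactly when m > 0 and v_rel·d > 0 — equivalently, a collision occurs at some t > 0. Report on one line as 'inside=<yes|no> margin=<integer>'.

d = (-11, -10),  |d|² = 221;  R = 6+8 = 14,  c = 221−14² = 25
v_rel = (7, -10),  |v_rel|² = 149;  v_rel·d = (7)·(-11) + (-10)·(-10) = 23
149·t² − 46·t + 25 = 0  ⇒  m = 23² − 149·25 = -3196
m = -3196 < 0,  v_rel·d = 23 > 0  ⇒  outside

inside=no margin=-3196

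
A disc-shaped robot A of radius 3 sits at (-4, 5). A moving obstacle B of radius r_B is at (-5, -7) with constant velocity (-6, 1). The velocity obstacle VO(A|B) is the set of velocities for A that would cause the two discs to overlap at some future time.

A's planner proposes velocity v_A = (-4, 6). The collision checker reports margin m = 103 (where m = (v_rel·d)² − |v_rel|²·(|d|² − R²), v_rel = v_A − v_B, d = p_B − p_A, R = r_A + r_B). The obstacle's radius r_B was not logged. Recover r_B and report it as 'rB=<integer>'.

m = 103
d = (-1, -12);  v_rel = (2, 5),  |v_rel|² = 29
v_rel×d = (2)·(-12) − (5)·(-1) = -19
since m = R²·29 − (-19)²:  R² = (361 + 103) / 29 = 16
R = √16 = 4  ⇒  r_B = 4 − 3 = 1

rB=1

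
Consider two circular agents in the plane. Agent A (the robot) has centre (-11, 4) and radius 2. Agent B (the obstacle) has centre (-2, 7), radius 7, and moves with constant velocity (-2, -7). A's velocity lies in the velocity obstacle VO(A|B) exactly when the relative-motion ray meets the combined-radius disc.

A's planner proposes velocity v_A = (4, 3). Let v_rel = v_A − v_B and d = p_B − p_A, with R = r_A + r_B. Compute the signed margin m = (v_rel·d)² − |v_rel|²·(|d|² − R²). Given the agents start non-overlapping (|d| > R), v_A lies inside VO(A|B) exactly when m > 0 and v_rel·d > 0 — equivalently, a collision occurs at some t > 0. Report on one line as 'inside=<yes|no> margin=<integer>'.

d = (9, 3),  |d|² = 90;  R = 2+7 = 9,  c = 90−9² = 9
v_rel = (6, 10),  |v_rel|² = 136;  v_rel·d = (6)·(9) + (10)·(3) = 84
136·t² − 168·t + 9 = 0  ⇒  m = 84² − 136·9 = 5832
m = 5832 > 0,  v_rel·d = 84 > 0  ⇒  inside

inside=yes margin=5832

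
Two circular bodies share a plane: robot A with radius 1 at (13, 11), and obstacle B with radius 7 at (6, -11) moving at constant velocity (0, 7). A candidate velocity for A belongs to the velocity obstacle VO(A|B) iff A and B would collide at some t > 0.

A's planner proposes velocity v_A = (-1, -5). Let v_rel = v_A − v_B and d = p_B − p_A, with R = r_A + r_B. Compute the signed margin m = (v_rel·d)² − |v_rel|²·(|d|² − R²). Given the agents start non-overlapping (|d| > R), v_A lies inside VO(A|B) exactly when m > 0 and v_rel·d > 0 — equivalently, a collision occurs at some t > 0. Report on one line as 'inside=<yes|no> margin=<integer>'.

d = (-7, -22),  |d|² = 533;  R = 1+7 = 8,  c = 533−8² = 469
v_rel = (-1, -12),  |v_rel|² = 145;  v_rel·d = (-1)·(-7) + (-12)·(-22) = 271
145·t² − 542·t + 469 = 0  ⇒  m = 271² − 145·469 = 5436
m = 5436 > 0,  v_rel·d = 271 > 0  ⇒  inside

inside=yes margin=5436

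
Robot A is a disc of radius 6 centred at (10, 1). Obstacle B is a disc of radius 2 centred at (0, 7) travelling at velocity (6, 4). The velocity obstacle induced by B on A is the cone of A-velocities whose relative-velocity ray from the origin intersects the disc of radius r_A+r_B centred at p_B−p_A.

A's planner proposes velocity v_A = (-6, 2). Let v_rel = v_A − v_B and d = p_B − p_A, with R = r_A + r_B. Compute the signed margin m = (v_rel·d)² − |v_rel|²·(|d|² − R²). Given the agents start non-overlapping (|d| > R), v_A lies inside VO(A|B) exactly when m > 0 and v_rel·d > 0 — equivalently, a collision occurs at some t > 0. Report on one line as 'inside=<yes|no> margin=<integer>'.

d = (-10, 6),  |d|² = 136;  R = 6+2 = 8,  c = 136−8² = 72
v_rel = (-12, -2),  |v_rel|² = 148;  v_rel·d = (-12)·(-10) + (-2)·(6) = 108
148·t² − 216·t + 72 = 0  ⇒  m = 108² − 148·72 = 1008
m = 1008 > 0,  v_rel·d = 108 > 0  ⇒  inside

inside=yes margin=1008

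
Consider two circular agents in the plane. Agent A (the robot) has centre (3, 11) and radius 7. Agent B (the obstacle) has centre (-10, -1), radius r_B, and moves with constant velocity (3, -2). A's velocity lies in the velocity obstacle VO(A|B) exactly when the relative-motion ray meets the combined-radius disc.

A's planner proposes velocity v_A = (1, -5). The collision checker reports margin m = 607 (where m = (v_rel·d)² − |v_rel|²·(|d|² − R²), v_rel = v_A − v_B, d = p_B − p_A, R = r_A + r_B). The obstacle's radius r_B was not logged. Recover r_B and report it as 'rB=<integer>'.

m = 607
d = (-13, -12);  v_rel = (-2, -3),  |v_rel|² = 13
v_rel×d = (-2)·(-12) − (-3)·(-13) = -15
since m = R²·13 − (-15)²:  R² = (225 + 607) / 13 = 64
R = √64 = 8  ⇒  r_B = 8 − 7 = 1

rB=1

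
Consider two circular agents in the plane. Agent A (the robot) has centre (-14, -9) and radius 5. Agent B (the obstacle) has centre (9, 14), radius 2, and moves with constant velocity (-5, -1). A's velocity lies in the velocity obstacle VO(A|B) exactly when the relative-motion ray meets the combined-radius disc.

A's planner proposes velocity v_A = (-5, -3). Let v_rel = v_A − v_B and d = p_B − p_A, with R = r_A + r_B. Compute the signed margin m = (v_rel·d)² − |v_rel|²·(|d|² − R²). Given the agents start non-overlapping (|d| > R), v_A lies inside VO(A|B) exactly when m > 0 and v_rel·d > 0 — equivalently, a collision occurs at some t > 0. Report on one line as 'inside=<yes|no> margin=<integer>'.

d = (23, 23),  |d|² = 1058;  R = 5+2 = 7,  c = 1058−7² = 1009
v_rel = (0, -2),  |v_rel|² = 4;  v_rel·d = (0)·(23) + (-2)·(23) = -46
4·t² + 92·t + 1009 = 0  ⇒  m = (-46)² − 4·1009 = -1920
m = -1920 < 0,  v_rel·d = -46 < 0  ⇒  outside

inside=no margin=-1920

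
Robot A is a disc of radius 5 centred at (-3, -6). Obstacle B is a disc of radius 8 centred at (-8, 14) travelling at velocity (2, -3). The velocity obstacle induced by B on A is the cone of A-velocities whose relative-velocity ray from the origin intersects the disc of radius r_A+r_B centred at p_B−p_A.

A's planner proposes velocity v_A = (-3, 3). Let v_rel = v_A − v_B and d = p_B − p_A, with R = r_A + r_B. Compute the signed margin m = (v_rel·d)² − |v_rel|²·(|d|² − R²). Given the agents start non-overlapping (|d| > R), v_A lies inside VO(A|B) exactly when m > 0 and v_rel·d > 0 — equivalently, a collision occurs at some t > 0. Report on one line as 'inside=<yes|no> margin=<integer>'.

d = (-5, 20),  |d|² = 425;  R = 5+8 = 13,  c = 425−13² = 256
v_rel = (-5, 6),  |v_rel|² = 61;  v_rel·d = (-5)·(-5) + (6)·(20) = 145
61·t² − 290·t + 256 = 0  ⇒  m = 145² − 61·256 = 5409
m = 5409 > 0,  v_rel·d = 145 > 0  ⇒  inside

inside=yes margin=5409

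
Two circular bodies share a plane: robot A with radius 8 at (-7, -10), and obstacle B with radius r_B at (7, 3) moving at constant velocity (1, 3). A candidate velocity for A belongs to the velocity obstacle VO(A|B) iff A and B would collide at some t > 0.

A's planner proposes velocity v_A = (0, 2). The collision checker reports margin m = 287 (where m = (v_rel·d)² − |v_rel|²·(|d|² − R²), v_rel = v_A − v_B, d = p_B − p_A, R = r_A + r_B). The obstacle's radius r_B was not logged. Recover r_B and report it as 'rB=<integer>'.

m = 287
d = (14, 13);  v_rel = (-1, -1),  |v_rel|² = 2
v_rel×d = (-1)·(13) − (-1)·(14) = 1
since m = R²·2 − 1²:  R² = (1 + 287) / 2 = 144
R = √144 = 12  ⇒  r_B = 12 − 8 = 4

rB=4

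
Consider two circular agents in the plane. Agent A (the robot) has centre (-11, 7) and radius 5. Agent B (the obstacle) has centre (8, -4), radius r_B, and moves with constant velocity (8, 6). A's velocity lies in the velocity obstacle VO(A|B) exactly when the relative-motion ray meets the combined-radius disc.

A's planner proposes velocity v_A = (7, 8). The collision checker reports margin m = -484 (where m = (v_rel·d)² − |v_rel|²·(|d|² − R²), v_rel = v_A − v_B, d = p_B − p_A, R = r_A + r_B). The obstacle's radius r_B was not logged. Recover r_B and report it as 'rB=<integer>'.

m = -484
d = (19, -11);  v_rel = (-1, 2),  |v_rel|² = 5
v_rel×d = (-1)·(-11) − (2)·(19) = -27
since m = R²·5 − (-27)²:  R² = (729 + -484) / 5 = 49
R = √49 = 7  ⇒  r_B = 7 − 5 = 2

rB=2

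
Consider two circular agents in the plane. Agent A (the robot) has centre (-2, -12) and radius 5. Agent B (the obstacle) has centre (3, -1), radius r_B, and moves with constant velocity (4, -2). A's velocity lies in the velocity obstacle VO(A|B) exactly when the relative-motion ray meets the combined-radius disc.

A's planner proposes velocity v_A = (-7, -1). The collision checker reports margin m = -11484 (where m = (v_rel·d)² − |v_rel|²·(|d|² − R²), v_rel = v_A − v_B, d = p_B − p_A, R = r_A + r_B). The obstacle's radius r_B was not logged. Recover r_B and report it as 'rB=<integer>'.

m = -11484
d = (5, 11);  v_rel = (-11, 1),  |v_rel|² = 122
v_rel×d = (-11)·(11) − (1)·(5) = -126
since m = R²·122 − (-126)²:  R² = (15876 + -11484) / 122 = 36
R = √36 = 6  ⇒  r_B = 6 − 5 = 1

rB=1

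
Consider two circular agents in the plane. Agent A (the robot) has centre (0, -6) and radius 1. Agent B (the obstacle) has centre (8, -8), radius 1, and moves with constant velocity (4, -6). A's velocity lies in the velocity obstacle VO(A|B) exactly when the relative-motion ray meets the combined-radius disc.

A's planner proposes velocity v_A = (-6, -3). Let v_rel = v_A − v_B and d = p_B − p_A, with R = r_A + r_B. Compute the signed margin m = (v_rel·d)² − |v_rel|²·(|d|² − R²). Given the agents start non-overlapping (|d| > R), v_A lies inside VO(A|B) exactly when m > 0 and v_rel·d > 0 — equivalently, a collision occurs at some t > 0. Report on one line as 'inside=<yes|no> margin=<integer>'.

d = (8, -2),  |d|² = 68;  R = 1+1 = 2,  c = 68−2² = 64
v_rel = (-10, 3),  |v_rel|² = 109;  v_rel·d = (-10)·(8) + (3)·(-2) = -86
109·t² + 172·t + 64 = 0  ⇒  m = (-86)² − 109·64 = 420
m = 420 > 0,  v_rel·d = -86 < 0  ⇒  outside

inside=no margin=420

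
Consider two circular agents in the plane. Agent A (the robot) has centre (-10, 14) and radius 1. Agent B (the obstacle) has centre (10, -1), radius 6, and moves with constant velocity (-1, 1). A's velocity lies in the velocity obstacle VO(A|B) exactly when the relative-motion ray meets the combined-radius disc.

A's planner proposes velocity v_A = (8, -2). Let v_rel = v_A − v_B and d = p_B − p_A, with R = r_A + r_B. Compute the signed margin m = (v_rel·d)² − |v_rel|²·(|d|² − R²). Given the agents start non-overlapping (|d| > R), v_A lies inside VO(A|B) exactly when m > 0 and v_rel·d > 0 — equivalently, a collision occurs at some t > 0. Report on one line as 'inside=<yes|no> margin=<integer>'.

d = (20, -15),  |d|² = 625;  R = 1+6 = 7,  c = 625−7² = 576
v_rel = (9, -3),  |v_rel|² = 90;  v_rel·d = (9)·(20) + (-3)·(-15) = 225
90·t² − 450·t + 576 = 0  ⇒  m = 225² − 90·576 = -1215
m = -1215 < 0,  v_rel·d = 225 > 0  ⇒  outside

inside=no margin=-1215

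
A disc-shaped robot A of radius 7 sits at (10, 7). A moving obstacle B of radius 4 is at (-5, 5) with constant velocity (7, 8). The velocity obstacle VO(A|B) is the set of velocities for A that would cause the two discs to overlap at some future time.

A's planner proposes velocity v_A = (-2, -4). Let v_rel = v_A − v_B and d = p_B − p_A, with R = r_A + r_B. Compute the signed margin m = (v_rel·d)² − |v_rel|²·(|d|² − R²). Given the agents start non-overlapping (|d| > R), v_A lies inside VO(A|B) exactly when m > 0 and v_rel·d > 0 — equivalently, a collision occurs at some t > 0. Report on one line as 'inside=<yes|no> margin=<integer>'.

d = (-15, -2),  |d|² = 229;  R = 7+4 = 11,  c = 229−11² = 108
v_rel = (-9, -12),  |v_rel|² = 225;  v_rel·d = (-9)·(-15) + (-12)·(-2) = 159
225·t² − 318·t + 108 = 0  ⇒  m = 159² − 225·108 = 981
m = 981 > 0,  v_rel·d = 159 > 0  ⇒  inside

inside=yes margin=981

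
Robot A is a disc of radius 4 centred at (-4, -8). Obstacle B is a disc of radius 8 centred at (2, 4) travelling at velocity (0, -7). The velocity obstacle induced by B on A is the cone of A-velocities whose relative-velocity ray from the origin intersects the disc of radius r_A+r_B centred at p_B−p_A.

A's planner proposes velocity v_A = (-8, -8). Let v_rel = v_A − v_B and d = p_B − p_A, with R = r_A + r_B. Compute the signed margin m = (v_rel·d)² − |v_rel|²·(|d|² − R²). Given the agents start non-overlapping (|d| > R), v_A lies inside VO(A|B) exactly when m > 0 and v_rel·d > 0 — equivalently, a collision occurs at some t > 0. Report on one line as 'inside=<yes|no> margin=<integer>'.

d = (6, 12),  |d|² = 180;  R = 4+8 = 12,  c = 180−12² = 36
v_rel = (-8, -1),  |v_rel|² = 65;  v_rel·d = (-8)·(6) + (-1)·(12) = -60
65·t² + 120·t + 36 = 0  ⇒  m = (-60)² − 65·36 = 1260
m = 1260 > 0,  v_rel·d = -60 < 0  ⇒  outside

inside=no margin=1260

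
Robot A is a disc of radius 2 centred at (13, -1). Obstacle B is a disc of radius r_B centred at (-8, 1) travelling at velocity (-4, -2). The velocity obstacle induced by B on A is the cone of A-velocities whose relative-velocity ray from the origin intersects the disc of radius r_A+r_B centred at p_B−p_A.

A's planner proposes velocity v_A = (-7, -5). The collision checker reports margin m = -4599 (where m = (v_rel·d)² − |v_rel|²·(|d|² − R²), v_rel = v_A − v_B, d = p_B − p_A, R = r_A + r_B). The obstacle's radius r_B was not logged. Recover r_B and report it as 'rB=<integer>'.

m = -4599
d = (-21, 2);  v_rel = (-3, -3),  |v_rel|² = 18
v_rel×d = (-3)·(2) − (-3)·(-21) = -69
since m = R²·18 − (-69)²:  R² = (4761 + -4599) / 18 = 9
R = √9 = 3  ⇒  r_B = 3 − 2 = 1

rB=1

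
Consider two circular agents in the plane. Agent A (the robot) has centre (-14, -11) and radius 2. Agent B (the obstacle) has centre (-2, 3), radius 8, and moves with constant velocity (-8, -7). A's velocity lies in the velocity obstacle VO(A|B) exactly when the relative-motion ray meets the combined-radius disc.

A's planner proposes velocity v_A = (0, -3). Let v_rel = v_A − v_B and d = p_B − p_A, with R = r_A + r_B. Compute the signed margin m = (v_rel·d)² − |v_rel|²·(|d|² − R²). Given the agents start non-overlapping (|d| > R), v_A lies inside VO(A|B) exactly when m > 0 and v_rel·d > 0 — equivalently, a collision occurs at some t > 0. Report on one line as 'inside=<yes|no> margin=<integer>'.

d = (12, 14),  |d|² = 340;  R = 2+8 = 10,  c = 340−10² = 240
v_rel = (8, 4),  |v_rel|² = 80;  v_rel·d = (8)·(12) + (4)·(14) = 152
80·t² − 304·t + 240 = 0  ⇒  m = 152² − 80·240 = 3904
m = 3904 > 0,  v_rel·d = 152 > 0  ⇒  inside

inside=yes margin=3904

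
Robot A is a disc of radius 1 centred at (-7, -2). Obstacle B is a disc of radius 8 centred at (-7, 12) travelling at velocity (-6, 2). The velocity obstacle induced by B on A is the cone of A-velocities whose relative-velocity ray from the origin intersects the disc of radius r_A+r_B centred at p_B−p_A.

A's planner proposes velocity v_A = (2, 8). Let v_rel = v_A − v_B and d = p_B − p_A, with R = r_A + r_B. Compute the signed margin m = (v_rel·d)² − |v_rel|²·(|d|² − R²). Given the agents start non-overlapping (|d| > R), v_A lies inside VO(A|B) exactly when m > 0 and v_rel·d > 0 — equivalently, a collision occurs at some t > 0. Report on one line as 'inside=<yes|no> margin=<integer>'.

d = (0, 14),  |d|² = 196;  R = 1+8 = 9,  c = 196−9² = 115
v_rel = (8, 6),  |v_rel|² = 100;  v_rel·d = (8)·(0) + (6)·(14) = 84
100·t² − 168·t + 115 = 0  ⇒  m = 84² − 100·115 = -4444
m = -4444 < 0,  v_rel·d = 84 > 0  ⇒  outside

inside=no margin=-4444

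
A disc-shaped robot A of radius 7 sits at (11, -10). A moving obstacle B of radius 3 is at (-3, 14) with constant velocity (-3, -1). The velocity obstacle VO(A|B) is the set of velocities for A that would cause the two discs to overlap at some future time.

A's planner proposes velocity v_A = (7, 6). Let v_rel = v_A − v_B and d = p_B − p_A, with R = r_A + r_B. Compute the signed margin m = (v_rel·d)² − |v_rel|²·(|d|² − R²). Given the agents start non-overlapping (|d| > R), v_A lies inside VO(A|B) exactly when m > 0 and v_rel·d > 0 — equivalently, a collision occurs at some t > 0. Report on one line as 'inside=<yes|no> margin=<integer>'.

d = (-14, 24),  |d|² = 772;  R = 7+3 = 10,  c = 772−10² = 672
v_rel = (10, 7),  |v_rel|² = 149;  v_rel·d = (10)·(-14) + (7)·(24) = 28
149·t² − 56·t + 672 = 0  ⇒  m = 28² − 149·672 = -99344
m = -99344 < 0,  v_rel·d = 28 > 0  ⇒  outside

inside=no margin=-99344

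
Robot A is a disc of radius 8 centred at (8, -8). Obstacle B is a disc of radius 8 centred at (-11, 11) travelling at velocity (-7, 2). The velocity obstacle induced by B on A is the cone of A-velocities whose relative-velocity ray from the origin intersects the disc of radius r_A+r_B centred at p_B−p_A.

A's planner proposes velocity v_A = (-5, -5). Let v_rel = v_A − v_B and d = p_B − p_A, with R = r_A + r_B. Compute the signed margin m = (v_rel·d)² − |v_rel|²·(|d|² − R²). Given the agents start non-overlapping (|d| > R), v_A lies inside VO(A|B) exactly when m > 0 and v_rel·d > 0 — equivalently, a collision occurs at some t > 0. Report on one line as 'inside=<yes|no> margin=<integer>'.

d = (-19, 19),  |d|² = 722;  R = 8+8 = 16,  c = 722−16² = 466
v_rel = (2, -7),  |v_rel|² = 53;  v_rel·d = (2)·(-19) + (-7)·(19) = -171
53·t² + 342·t + 466 = 0  ⇒  m = (-171)² − 53·466 = 4543
m = 4543 > 0,  v_rel·d = -171 < 0  ⇒  outside

inside=no margin=4543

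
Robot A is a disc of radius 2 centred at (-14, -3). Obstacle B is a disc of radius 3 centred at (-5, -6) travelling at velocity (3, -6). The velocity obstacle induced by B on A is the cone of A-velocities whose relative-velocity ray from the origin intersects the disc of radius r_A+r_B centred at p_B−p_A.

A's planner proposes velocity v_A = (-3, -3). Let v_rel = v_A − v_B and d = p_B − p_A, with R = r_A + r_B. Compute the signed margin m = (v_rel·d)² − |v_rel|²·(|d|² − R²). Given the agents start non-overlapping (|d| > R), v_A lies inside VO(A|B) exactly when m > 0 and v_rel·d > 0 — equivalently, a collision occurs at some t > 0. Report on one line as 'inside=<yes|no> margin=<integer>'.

d = (9, -3),  |d|² = 90;  R = 2+3 = 5,  c = 90−5² = 65
v_rel = (-6, 3),  |v_rel|² = 45;  v_rel·d = (-6)·(9) + (3)·(-3) = -63
45·t² + 126·t + 65 = 0  ⇒  m = (-63)² − 45·65 = 1044
m = 1044 > 0,  v_rel·d = -63 < 0  ⇒  outside

inside=no margin=1044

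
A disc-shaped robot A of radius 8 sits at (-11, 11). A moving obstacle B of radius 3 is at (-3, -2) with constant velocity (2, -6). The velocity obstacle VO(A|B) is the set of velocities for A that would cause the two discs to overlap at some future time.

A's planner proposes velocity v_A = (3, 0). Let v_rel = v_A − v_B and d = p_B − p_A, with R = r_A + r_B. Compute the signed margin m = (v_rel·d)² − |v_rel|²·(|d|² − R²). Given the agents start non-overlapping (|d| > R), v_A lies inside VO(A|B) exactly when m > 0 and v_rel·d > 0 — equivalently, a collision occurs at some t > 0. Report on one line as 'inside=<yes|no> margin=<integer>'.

d = (8, -13),  |d|² = 233;  R = 8+3 = 11,  c = 233−11² = 112
v_rel = (1, 6),  |v_rel|² = 37;  v_rel·d = (1)·(8) + (6)·(-13) = -70
37·t² + 140·t + 112 = 0  ⇒  m = (-70)² − 37·112 = 756
m = 756 > 0,  v_rel·d = -70 < 0  ⇒  outside

inside=no margin=756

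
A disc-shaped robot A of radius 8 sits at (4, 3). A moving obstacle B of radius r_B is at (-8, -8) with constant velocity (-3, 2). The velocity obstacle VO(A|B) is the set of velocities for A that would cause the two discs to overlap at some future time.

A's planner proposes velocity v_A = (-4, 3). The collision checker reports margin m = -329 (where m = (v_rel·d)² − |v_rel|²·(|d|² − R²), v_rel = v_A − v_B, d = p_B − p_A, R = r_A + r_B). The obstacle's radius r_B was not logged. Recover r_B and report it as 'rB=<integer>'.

m = -329
d = (-12, -11);  v_rel = (-1, 1),  |v_rel|² = 2
v_rel×d = (-1)·(-11) − (1)·(-12) = 23
since m = R²·2 − 23²:  R² = (529 + -329) / 2 = 100
R = √100 = 10  ⇒  r_B = 10 − 8 = 2

rB=2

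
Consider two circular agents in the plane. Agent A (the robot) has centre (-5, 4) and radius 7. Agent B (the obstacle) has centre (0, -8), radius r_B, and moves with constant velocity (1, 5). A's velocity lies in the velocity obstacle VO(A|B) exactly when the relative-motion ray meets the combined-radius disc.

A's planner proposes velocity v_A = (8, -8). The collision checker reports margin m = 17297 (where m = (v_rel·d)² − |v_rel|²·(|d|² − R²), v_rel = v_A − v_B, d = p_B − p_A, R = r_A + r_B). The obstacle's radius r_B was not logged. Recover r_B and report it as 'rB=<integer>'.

m = 17297
d = (5, -12);  v_rel = (7, -13),  |v_rel|² = 218
v_rel×d = (7)·(-12) − (-13)·(5) = -19
since m = R²·218 − (-19)²:  R² = (361 + 17297) / 218 = 81
R = √81 = 9  ⇒  r_B = 9 − 7 = 2

rB=2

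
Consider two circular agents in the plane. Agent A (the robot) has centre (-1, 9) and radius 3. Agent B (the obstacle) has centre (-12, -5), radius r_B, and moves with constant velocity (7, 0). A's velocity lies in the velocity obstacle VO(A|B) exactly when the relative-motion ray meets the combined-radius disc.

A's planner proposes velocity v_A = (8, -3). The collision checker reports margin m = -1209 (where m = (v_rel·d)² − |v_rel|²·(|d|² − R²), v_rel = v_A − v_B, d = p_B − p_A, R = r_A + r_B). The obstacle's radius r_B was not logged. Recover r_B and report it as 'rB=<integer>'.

m = -1209
d = (-11, -14);  v_rel = (1, -3),  |v_rel|² = 10
v_rel×d = (1)·(-14) − (-3)·(-11) = -47
since m = R²·10 − (-47)²:  R² = (2209 + -1209) / 10 = 100
R = √100 = 10  ⇒  r_B = 10 − 3 = 7

rB=7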